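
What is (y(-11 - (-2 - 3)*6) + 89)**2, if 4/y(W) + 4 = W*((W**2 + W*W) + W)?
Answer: 1569204677041/198105625 ≈ 7921.0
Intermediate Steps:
y(W) = 4/(-4 + W*(W + 2*W**2)) (y(W) = 4/(-4 + W*((W**2 + W*W) + W)) = 4/(-4 + W*((W**2 + W**2) + W)) = 4/(-4 + W*(2*W**2 + W)) = 4/(-4 + W*(W + 2*W**2)))
(y(-11 - (-2 - 3)*6) + 89)**2 = (4/(-4 + (-11 - (-2 - 3)*6)**2 + 2*(-11 - (-2 - 3)*6)**3) + 89)**2 = (4/(-4 + (-11 - (-5)*6)**2 + 2*(-11 - (-5)*6)**3) + 89)**2 = (4/(-4 + (-11 - 1*(-30))**2 + 2*(-11 - 1*(-30))**3) + 89)**2 = (4/(-4 + (-11 + 30)**2 + 2*(-11 + 30)**3) + 89)**2 = (4/(-4 + 19**2 + 2*19**3) + 89)**2 = (4/(-4 + 361 + 2*6859) + 89)**2 = (4/(-4 + 361 + 13718) + 89)**2 = (4/14075 + 89)**2 = (1252679/14075)**2 = 1569204677041/198105625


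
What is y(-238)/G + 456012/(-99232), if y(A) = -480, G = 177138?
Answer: -3367695209/732406584 ≈ -4.5981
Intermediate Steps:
y(-238)/G + 456012/(-99232) = -480/177138 + 456012/(-99232) = -480*1/177138 + 456012*(-1/99232) = -80/29523 - 114003/24808 = -3367695209/732406584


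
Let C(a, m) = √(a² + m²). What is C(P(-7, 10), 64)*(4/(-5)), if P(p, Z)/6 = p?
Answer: -8*√1465/5 ≈ -61.240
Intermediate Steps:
P(p, Z) = 6*p
C(P(-7, 10), 64)*(4/(-5)) = √((6*(-7))² + 64²)*(4/(-5)) = √((-42)² + 4096)*(4*(-⅕)) = √(1764 + 4096)*(-⅘) = √5860*(-⅘) = (2*√1465)*(-⅘) = -8*√1465/5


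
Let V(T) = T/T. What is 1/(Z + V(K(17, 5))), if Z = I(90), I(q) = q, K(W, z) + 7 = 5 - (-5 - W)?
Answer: 1/91 ≈ 0.010989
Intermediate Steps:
K(W, z) = 3 + W (K(W, z) = -7 + (5 - (-5 - W)) = -7 + (5 + (5 + W)) = -7 + (10 + W) = 3 + W)
V(T) = 1
Z = 90
1/(Z + V(K(17, 5))) = 1/(90 + 1) = 1/91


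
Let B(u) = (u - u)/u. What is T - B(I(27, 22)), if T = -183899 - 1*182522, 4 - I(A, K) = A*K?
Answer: -366421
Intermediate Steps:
I(A, K) = 4 - A*K
T = -366421 (T = -183899 - 182522 = -366421)
B(u) = 0 (B(u) = 0/u = 0)
T - B(I(27, 22)) = -366421 - 1*0 = -366421 + 0 = -366421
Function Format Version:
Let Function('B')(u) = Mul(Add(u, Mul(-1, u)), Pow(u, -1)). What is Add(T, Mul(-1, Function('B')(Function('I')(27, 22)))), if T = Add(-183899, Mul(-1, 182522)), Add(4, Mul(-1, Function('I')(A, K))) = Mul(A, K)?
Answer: -366421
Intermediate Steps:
Function('I')(A, K) = Add(4, Mul(-1, A, K)) (Function('I')(A, K) = Add(4, Mul(-1, Mul(A, K))) = Add(4, Mul(-1, A, K)))
T = -366421 (T = Add(-183899, -182522) = -366421)
Function('B')(u) = 0 (Function('B')(u) = Mul(0, Pow(u, -1)) = 0)
Add(T, Mul(-1, Function('B')(Function('I')(27, 22)))) = Add(-366421, Mul(-1, 0)) = Add(-366421, 0) = -366421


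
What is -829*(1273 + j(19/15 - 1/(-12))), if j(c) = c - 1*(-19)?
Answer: -21443743/20 ≈ -1.0722e+6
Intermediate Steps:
j(c) = 19 + c (j(c) = c + 19 = 19 + c)
-829*(1273 + j(19/15 - 1/(-12))) = -829*(1273 + (19 + (19/15 - 1/(-12)))) = -829*(1273 + (19 + (19*(1/15) - 1*(-1/12)))) = -829*(1273 + (19 + (19/15 + 1/12))) = -829*(1273 + (19 + 27/20)) = -829*(1273 + 407/20) = -829*25867/20 = -21443743/20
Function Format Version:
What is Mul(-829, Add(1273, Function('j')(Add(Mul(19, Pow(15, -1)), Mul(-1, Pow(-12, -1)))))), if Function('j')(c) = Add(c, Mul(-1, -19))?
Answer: Rational(-21443743, 20) ≈ -1.0722e+6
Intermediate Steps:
Function('j')(c) = Add(19, c) (Function('j')(c) = Add(c, 19) = Add(19, c))
Mul(-829, Add(1273, Function('j')(Add(Mul(19, Pow(15, -1)), Mul(-1, Pow(-12, -1)))))) = Mul(-829, Add(1273, Add(19, Add(Mul(19, Pow(15, -1)), Mul(-1, Pow(-12, -1)))))) = Mul(-829, Add(1273, Add(19, Add(Mul(19, Rational(1, 15)), Mul(-1, Rational(-1, 12)))))) = Mul(-829, Add(1273, Add(19, Add(Rational(19, 15), Rational(1, 12))))) = Mul(-829, Add(1273, Add(19, Rational(27, 20)))) = Mul(-829, Add(1273, Rational(407, 20))) = Mul(-829, Rational(25867, 20)) = Rational(-21443743, 20)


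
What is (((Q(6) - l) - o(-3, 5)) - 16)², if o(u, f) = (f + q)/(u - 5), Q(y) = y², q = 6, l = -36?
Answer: 210681/64 ≈ 3291.9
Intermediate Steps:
o(u, f) = (6 + f)/(-5 + u) (o(u, f) = (f + 6)/(u - 5) = (6 + f)/(-5 + u))
(((Q(6) - l) - o(-3, 5)) - 16)² = (((6² - 1*(-36)) - (6 + 5)/(-5 - 3)) - 16)² = (((36 + 36) - 11/(-8)) - 16)² = ((72 - (-1)*11/8) - 16)² = ((72 - 1*(-11/8)) - 16)² = ((72 + 11/8) - 16)² = (587/8 - 16)² = (459/8)² = 210681/64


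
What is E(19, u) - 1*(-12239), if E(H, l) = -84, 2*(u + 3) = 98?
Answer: 12155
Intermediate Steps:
u = 46 (u = -3 + (1/2)*98 = -3 + 49 = 46)
E(19, u) - 1*(-12239) = -84 - 1*(-12239) = -84 + 12239 = 12155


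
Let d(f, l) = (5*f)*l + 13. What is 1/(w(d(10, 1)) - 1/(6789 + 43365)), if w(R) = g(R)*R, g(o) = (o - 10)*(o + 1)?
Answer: 50154/10717709183 ≈ 4.6795e-6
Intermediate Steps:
g(o) = (1 + o)*(-10 + o) (g(o) = (-10 + o)*(1 + o) = (1 + o)*(-10 + o))
d(f, l) = 13 + 5*f*l (d(f, l) = 5*f*l + 13 = 13 + 5*f*l)
w(R) = R*(-10 + R² - 9*R) (w(R) = (-10 + R² - 9*R)*R = R*(-10 + R² - 9*R))
1/(w(d(10, 1)) - 1/(6789 + 43365)) = 1/((13 + 5*10*1)*(-10 + (13 + 5*10*1)² - 9*(13 + 5*10*1)) - 1/(6789 + 43365)) = 1/((13 + 50)*(-10 + (13 + 50)² - 9*(13 + 50)) - 1/50154) = 1/(63*(-10 + 63² - 9*63) - 1*1/50154) = 1/(63*(-10 + 3969 - 567) - 1/50154) = 1/(63*3392 - 1/50154) = 1/(213696 - 1/50154) = 1/(10717709183/50154) = 50154/10717709183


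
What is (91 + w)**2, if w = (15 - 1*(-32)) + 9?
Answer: 21609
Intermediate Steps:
w = 56 (w = (15 + 32) + 9 = 47 + 9 = 56)
(91 + w)**2 = (91 + 56)**2 = 147**2 = 21609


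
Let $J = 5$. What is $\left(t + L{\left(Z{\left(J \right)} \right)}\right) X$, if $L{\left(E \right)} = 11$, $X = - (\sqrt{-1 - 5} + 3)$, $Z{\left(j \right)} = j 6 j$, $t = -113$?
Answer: $306 + 102 i \sqrt{6} \approx 306.0 + 249.85 i$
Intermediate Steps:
$Z{\left(j \right)} = 6 j^{2}$ ($Z{\left(j \right)} = 6 j j = 6 j^{2}$)
$X = -3 - i \sqrt{6}$ ($X = - (\sqrt{-6} + 3) = - (i \sqrt{6} + 3) = - (3 + i \sqrt{6}) = -3 - i \sqrt{6} \approx -3.0 - 2.4495 i$)
$\left(t + L{\left(Z{\left(J \right)} \right)}\right) X = \left(-113 + 11\right) \left(-3 - i \sqrt{6}\right) = - 102 \left(-3 - i \sqrt{6}\right) = 306 + 102 i \sqrt{6}$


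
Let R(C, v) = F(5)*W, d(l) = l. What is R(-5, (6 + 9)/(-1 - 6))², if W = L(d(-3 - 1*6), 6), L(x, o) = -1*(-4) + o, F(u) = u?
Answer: 2500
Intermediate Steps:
L(x, o) = 4 + o
W = 10 (W = 4 + 6 = 10)
R(C, v) = 50 (R(C, v) = 5*10 = 50)
R(-5, (6 + 9)/(-1 - 6))² = 50² = 2500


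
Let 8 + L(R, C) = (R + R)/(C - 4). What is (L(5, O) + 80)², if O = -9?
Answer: 857476/169 ≈ 5073.8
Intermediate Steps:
L(R, C) = -8 + 2*R/(-4 + C) (L(R, C) = -8 + (R + R)/(C - 4) = -8 + (2*R)/(-4 + C) = -8 + 2*R/(-4 + C))
(L(5, O) + 80)² = (2*(16 + 5 - 4*(-9))/(-4 - 9) + 80)² = (2*(16 + 5 + 36)/(-13) + 80)² = (2*(-1/13)*57 + 80)² = (-114/13 + 80)² = (926/13)² = 857476/169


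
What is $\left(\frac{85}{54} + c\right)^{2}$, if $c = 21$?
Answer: $\frac{1485961}{2916} \approx 509.59$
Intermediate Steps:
$\left(\frac{85}{54} + c\right)^{2} = \left(\frac{85}{54} + 21\right)^{2} = \left(\frac{1219}{54}\right)^{2} = \frac{1485961}{2916}$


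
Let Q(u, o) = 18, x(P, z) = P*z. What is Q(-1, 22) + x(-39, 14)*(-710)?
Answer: 387678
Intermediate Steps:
Q(-1, 22) + x(-39, 14)*(-710) = 18 - 39*14*(-710) = 18 - 546*(-710) = 18 + 387660 = 387678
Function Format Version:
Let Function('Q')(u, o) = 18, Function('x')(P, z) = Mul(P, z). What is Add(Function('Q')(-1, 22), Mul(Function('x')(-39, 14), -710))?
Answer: 387678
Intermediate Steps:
Add(Function('Q')(-1, 22), Mul(Function('x')(-39, 14), -710)) = Add(18, Mul(Mul(-39, 14), -710)) = Add(18, Mul(-546, -710)) = Add(18, 387660) = 387678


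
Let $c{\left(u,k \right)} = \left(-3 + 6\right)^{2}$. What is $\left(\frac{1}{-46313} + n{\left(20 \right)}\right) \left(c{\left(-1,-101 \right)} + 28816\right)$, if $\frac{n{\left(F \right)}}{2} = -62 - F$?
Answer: $- \frac{218935473725}{46313} \approx -4.7273 \cdot 10^{6}$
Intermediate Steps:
$n{\left(F \right)} = -124 - 2 F$ ($n{\left(F \right)} = 2 \left(-62 - F\right) = -124 - 2 F$)
$c{\left(u,k \right)} = 9$ ($c{\left(u,k \right)} = 3^{2} = 9$)
$\left(\frac{1}{-46313} + n{\left(20 \right)}\right) \left(c{\left(-1,-101 \right)} + 28816\right) = \left(\frac{1}{-46313} - 164\right) \left(9 + 28816\right) = \left(- \frac{1}{46313} - 164\right) 28825 = \left(- \frac{7595333}{46313}\right) 28825 = - \frac{218935473725}{46313}$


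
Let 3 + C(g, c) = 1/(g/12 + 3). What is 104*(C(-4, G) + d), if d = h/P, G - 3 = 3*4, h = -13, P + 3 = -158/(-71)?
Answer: 80977/55 ≈ 1472.3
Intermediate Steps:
P = -55/71 (P = -3 - 158/(-71) = -3 - 158*(-1/71) = -3 + 158/71 = -55/71 ≈ -0.77465)
G = 15 (G = 3 + 3*4 = 3 + 12 = 15)
C(g, c) = -3 + 1/(3 + g/12) (C(g, c) = -3 + 1/(g/12 + 3) = -3 + 1/(3 + g/12))
d = 923/55 (d = -13/(-55/71) = -13*(-71/55) = 923/55 ≈ 16.782)
104*(C(-4, G) + d) = 104*(3*(-32 - 1*(-4))/(36 - 4) + 923/55) = 104*(3*(-32 + 4)/32 + 923/55) = 104*(3*(1/32)*(-28) + 923/55) = 104*(-21/8 + 923/55) = 104*(6229/440) = 80977/55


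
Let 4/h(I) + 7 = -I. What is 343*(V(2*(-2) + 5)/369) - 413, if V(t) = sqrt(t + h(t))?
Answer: -413 + 343*sqrt(2)/738 ≈ -412.34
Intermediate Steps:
h(I) = 4/(-7 - I)
V(t) = sqrt(t - 4/(7 + t))
343*(V(2*(-2) + 5)/369) - 413 = 343*(sqrt((-4 + (2*(-2) + 5)*(7 + (2*(-2) + 5)))/(7 + (2*(-2) + 5)))/369) - 413 = 343*(sqrt((-4 + (-4 + 5)*(7 + (-4 + 5)))/(7 + (-4 + 5)))*(1/369)) - 413 = 343*(sqrt((-4 + 1*(7 + 1))/(7 + 1))*(1/369)) - 413 = 343*(sqrt((-4 + 1*8)/8)*(1/369)) - 413 = 343*(sqrt((-4 + 8)/8)*(1/369)) - 413 = 343*(sqrt((1/8)*4)*(1/369)) - 413 = 343*(sqrt(1/2)*(1/369)) - 413 = 343*((sqrt(2)/2)*(1/369)) - 413 = 343*(sqrt(2)/738) - 413 = 343*sqrt(2)/738 - 413 = -413 + 343*sqrt(2)/738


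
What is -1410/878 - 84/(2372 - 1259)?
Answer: -39121/23267 ≈ -1.6814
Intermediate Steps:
-1410/878 - 84/(2372 - 1259) = -1410*1/878 - 84/1113 = -705/439 - 84*1/1113 = -705/439 - 4/53 = -39121/23267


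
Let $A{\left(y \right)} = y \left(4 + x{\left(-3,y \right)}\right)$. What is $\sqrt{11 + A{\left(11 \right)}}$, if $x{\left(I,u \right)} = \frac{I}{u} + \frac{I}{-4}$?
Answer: $\frac{\sqrt{241}}{2} \approx 7.7621$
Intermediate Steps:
$x{\left(I,u \right)} = - \frac{I}{4} + \frac{I}{u}$ ($x{\left(I,u \right)} = \frac{I}{u} + I \left(- \frac{1}{4}\right) = \frac{I}{u} - \frac{I}{4} = - \frac{I}{4} + \frac{I}{u}$)
$A{\left(y \right)} = y \left(\frac{19}{4} - \frac{3}{y}\right)$ ($A{\left(y \right)} = y \left(4 - \left(- \frac{3}{4} + \frac{3}{y}\right)\right) = y \left(4 + \left(\frac{3}{4} - \frac{3}{y}\right)\right) = y \left(\frac{19}{4} - \frac{3}{y}\right)$)
$\sqrt{11 + A{\left(11 \right)}} = \sqrt{11 + \left(-3 + \frac{19}{4} \cdot 11\right)} = \sqrt{11 + \left(-3 + \frac{209}{4}\right)} = \sqrt{11 + \frac{197}{4}} = \sqrt{\frac{241}{4}} = \frac{\sqrt{241}}{2}$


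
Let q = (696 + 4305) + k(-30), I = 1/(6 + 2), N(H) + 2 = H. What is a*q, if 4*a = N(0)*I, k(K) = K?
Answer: -4971/16 ≈ -310.69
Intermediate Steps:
N(H) = -2 + H
I = 1/8 ≈ 0.12500
q = 4971 (q = (696 + 4305) - 30 = 5001 - 30 = 4971)
a = -1/16 (a = ((-2 + 0)*(1/8))/4 = (-2*1/8)/4 = (1/4)*(-1/4) = -1/16 ≈ -0.062500)
a*q = -1/16*4971 = -4971/16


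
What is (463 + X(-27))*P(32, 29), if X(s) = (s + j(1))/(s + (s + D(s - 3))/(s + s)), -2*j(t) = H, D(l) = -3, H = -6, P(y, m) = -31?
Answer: -1711355/119 ≈ -14381.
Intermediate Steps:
j(t) = 3 (j(t) = -½*(-6) = 3)
X(s) = (3 + s)/(s + (-3 + s)/(2*s)) (X(s) = (s + 3)/(s + (s - 3)/(s + s)) = (3 + s)/(s + (-3 + s)/((2*s))) = (3 + s)/(s + (-3 + s)*(1/(2*s))) = (3 + s)/(s + (-3 + s)/(2*s)))
(463 + X(-27))*P(32, 29) = (463 + 2*(-27)*(3 - 27)/(-3 - 27 + 2*(-27)²))*(-31) = (463 + 2*(-27)*(-24)/(-3 - 27 + 2*729))*(-31) = (463 + 2*(-27)*(-24)/(-3 - 27 + 1458))*(-31) = (463 + 2*(-27)*(-24)/1428)*(-31) = (463 + 2*(-27)*(1/1428)*(-24))*(-31) = (463 + 108/119)*(-31) = (55205/119)*(-31) = -1711355/119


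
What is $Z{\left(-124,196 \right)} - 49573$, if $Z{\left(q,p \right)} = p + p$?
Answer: $-49181$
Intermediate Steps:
$Z{\left(q,p \right)} = 2 p$
$Z{\left(-124,196 \right)} - 49573 = 2 \cdot 196 - 49573 = 392 - 49573 = -49181$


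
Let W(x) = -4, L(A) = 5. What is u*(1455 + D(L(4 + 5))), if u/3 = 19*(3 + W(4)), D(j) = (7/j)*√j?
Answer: -82935 - 399*√5/5 ≈ -83114.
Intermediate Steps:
D(j) = 7/√j
u = -57 (u = 3*(19*(3 - 4)) = 3*(19*(-1)) = 3*(-19) = -57)
u*(1455 + D(L(4 + 5))) = -57*(1455 + 7/√5) = -57*(1455 + 7*(√5/5)) = -57*(1455 + 7*√5/5) = -82935 - 399*√5/5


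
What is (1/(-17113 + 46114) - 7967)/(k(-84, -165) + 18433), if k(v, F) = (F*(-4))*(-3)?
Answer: -231050966/477153453 ≈ -0.48423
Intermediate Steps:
k(v, F) = 12*F (k(v, F) = -4*F*(-3) = 12*F)
(1/(-17113 + 46114) - 7967)/(k(-84, -165) + 18433) = (1/(-17113 + 46114) - 7967)/(12*(-165) + 18433) = (1/29001 - 7967)/(-1980 + 18433) = (1/29001 - 7967)/16453 = -231050966/29001*1/16453 = -231050966/477153453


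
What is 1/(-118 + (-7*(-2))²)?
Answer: 1/78 ≈ 0.012821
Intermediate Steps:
1/(-118 + (-7*(-2))²) = 1/(-118 + 14²) = 1/(-118 + 196) = 1/78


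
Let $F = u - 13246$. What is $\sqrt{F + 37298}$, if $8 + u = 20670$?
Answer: $\sqrt{44714} \approx 211.46$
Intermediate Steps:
$u = 20662$ ($u = -8 + 20670 = 20662$)
$F = 7416$ ($F = 20662 - 13246 = 7416$)
$\sqrt{F + 37298} = \sqrt{7416 + 37298} = \sqrt{44714}$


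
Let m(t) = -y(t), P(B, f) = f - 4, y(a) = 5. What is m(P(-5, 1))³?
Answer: -125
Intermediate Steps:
P(B, f) = -4 + f
m(t) = -5 (m(t) = -1*5 = -5)
m(P(-5, 1))³ = (-5)³ = -125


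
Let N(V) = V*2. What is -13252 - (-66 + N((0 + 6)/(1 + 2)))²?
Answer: -17096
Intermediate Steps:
N(V) = 2*V
-13252 - (-66 + N((0 + 6)/(1 + 2)))² = -13252 - (-66 + 2*((0 + 6)/(1 + 2)))² = -13252 - (-66 + 2*(6/3))² = -13252 - (-66 + 2*(6*(⅓)))² = -13252 - (-66 + 2*2)² = -13252 - (-66 + 4)² = -13252 - 1*(-62)² = -13252 - 1*3844 = -13252 - 3844 = -17096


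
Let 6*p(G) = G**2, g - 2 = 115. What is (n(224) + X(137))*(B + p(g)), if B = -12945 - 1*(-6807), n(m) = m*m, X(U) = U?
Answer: -388064169/2 ≈ -1.9403e+8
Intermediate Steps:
g = 117 (g = 2 + 115 = 117)
n(m) = m**2
B = -6138 (B = -12945 + 6807 = -6138)
p(G) = G**2/6
(n(224) + X(137))*(B + p(g)) = (224**2 + 137)*(-6138 + (1/6)*117**2) = (50176 + 137)*(-6138 + (1/6)*13689) = 50313*(-6138 + 4563/2) = 50313*(-7713/2) = -388064169/2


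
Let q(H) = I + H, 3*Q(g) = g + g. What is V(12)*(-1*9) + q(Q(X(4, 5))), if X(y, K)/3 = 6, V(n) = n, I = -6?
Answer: -102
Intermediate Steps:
X(y, K) = 18 (X(y, K) = 3*6 = 18)
Q(g) = 2*g/3 (Q(g) = (g + g)/3 = (2*g)/3 = 2*g/3)
q(H) = -6 + H
V(12)*(-1*9) + q(Q(X(4, 5))) = 12*(-1*9) + (-6 + (⅔)*18) = 12*(-9) + (-6 + 12) = -108 + 6 = -102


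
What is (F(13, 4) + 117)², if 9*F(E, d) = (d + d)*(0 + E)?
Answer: 1338649/81 ≈ 16527.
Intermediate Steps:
F(E, d) = 2*E*d/9 (F(E, d) = ((d + d)*(0 + E))/9 = ((2*d)*E)/9 = (2*E*d)/9 = 2*E*d/9)
(F(13, 4) + 117)² = ((2/9)*13*4 + 117)² = (104/9 + 117)² = (1157/9)² = 1338649/81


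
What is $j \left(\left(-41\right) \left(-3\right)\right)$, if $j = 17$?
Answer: $2091$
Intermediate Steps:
$j \left(\left(-41\right) \left(-3\right)\right) = 17 \left(\left(-41\right) \left(-3\right)\right) = 17 \cdot 123 = 2091$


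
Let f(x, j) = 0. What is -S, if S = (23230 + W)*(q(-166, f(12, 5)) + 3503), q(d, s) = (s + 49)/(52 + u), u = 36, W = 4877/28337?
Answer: -202954242766131/2493656 ≈ -8.1388e+7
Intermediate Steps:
W = 4877/28337 (W = 4877*(1/28337) = 4877/28337 ≈ 0.17211)
q(d, s) = 49/88 + s/88 (q(d, s) = (s + 49)/(52 + 36) = (49 + s)/88 = (49 + s)*(1/88) = 49/88 + s/88)
S = 202954242766131/2493656 (S = (23230 + 4877/28337)*((49/88 + (1/88)*0) + 3503) = 658273387*((49/88 + 0) + 3503)/28337 = 658273387*(49/88 + 3503)/28337 = (658273387/28337)*(308313/88) = 202954242766131/2493656 ≈ 8.1388e+7)
-S = -1*202954242766131/2493656 = -202954242766131/2493656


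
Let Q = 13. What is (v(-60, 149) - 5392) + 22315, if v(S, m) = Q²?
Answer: 17092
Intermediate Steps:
v(S, m) = 169 (v(S, m) = 13² = 169)
(v(-60, 149) - 5392) + 22315 = (169 - 5392) + 22315 = -5223 + 22315 = 17092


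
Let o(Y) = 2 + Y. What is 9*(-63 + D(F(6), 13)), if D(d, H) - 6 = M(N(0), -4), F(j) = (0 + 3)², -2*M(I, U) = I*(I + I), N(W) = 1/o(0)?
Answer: -2061/4 ≈ -515.25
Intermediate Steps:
N(W) = ½ (N(W) = 1/(2 + 0) = 1/2 = ½)
M(I, U) = -I² (M(I, U) = -I*(I + I)/2 = -I*2*I/2 = -I²)
F(j) = 9 (F(j) = 3² = 9)
D(d, H) = 23/4 (D(d, H) = 6 - (½)² = 6 - 1*¼ = 6 - ¼ = 23/4)
9*(-63 + D(F(6), 13)) = 9*(-63 + 23/4) = 9*(-229/4) = -2061/4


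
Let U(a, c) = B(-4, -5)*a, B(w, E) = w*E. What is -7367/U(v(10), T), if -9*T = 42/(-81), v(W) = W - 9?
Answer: -7367/20 ≈ -368.35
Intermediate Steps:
v(W) = -9 + W
T = 14/243 (T = -14/(3*(-81)) = -14*(-1)/(3*81) = -⅑*(-14/27) = 14/243 ≈ 0.057613)
B(w, E) = E*w
U(a, c) = 20*a (U(a, c) = (-5*(-4))*a = 20*a)
-7367/U(v(10), T) = -7367*1/(20*(-9 + 10)) = -7367/(20*1) = -7367/20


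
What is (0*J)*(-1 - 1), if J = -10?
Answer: 0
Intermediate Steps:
(0*J)*(-1 - 1) = (0*(-10))*(-1 - 1) = 0*(-2) = 0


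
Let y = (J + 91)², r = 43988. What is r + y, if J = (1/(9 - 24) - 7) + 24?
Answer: 12518461/225 ≈ 55638.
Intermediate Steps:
J = 254/15 (J = (1/(-15) - 7) + 24 = (-1/15 - 7) + 24 = -106/15 + 24 = 254/15 ≈ 16.933)
y = 2621161/225 (y = (254/15 + 91)² = (1619/15)² = 2621161/225 ≈ 11650.)
r + y = 43988 + 2621161/225 = 12518461/225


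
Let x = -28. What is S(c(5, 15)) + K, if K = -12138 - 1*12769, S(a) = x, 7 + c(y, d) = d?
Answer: -24935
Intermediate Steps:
c(y, d) = -7 + d
S(a) = -28
K = -24907 (K = -12138 - 12769 = -24907)
S(c(5, 15)) + K = -28 - 24907 = -24935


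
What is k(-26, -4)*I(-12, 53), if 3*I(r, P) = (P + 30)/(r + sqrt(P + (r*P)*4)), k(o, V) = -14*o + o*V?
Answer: -155376/2635 - 12948*I*sqrt(2491)/2635 ≈ -58.966 - 245.25*I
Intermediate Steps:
k(o, V) = -14*o + V*o
I(r, P) = (30 + P)/(3*(r + sqrt(P + 4*P*r))) (I(r, P) = ((P + 30)/(r + sqrt(P + (r*P)*4)))/3 = ((30 + P)/(r + sqrt(P + (P*r)*4)))/3 = ((30 + P)/(r + sqrt(P + 4*P*r)))/3 = (30 + P)/(3*(r + sqrt(P + 4*P*r))))
k(-26, -4)*I(-12, 53) = (-26*(-14 - 4))*((10 + (1/3)*53)/(-12 + sqrt(53*(1 + 4*(-12))))) = (-26*(-18))*((10 + 53/3)/(-12 + sqrt(53*(1 - 48)))) = 468*((83/3)/(-12 + sqrt(53*(-47)))) = 468*((83/3)/(-12 + sqrt(-2491))) = 468*((83/3)/(-12 + I*sqrt(2491))) = 468*(83/(3*(-12 + I*sqrt(2491)))) = 12948/(-12 + I*sqrt(2491))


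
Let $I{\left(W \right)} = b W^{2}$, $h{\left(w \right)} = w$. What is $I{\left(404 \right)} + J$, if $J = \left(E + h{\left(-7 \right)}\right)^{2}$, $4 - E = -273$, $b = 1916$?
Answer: $312794756$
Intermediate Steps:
$E = 277$ ($E = 4 - -273 = 4 + 273 = 277$)
$I{\left(W \right)} = 1916 W^{2}$
$J = 72900$ ($J = \left(277 - 7\right)^{2} = 270^{2} = 72900$)
$I{\left(404 \right)} + J = 1916 \cdot 404^{2} + 72900 = 1916 \cdot 163216 + 72900 = 312721856 + 72900 = 312794756$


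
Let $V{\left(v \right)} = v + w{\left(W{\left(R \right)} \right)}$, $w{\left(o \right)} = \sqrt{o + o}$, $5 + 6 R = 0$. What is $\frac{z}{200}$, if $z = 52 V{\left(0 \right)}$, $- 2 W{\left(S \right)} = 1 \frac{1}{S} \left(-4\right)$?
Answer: $\frac{13 i \sqrt{30}}{125} \approx 0.56963 i$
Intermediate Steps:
$R = - \frac{5}{6}$ ($R = - \frac{5}{6} + \frac{1}{6} \cdot 0 = - \frac{5}{6} + 0 = - \frac{5}{6} \approx -0.83333$)
$W{\left(S \right)} = \frac{2}{S}$ ($W{\left(S \right)} = - \frac{1 \frac{1}{S} \left(-4\right)}{2} = - \frac{\frac{1}{S} \left(-4\right)}{2} = - \frac{\left(-4\right) \frac{1}{S}}{2} = \frac{2}{S}$)
$w{\left(o \right)} = \sqrt{2} \sqrt{o}$ ($w{\left(o \right)} = \sqrt{2 o} = \sqrt{2} \sqrt{o}$)
$V{\left(v \right)} = v + \frac{2 i \sqrt{30}}{5}$ ($V{\left(v \right)} = v + \sqrt{2} \sqrt{\frac{2}{- \frac{5}{6}}} = v + \sqrt{2} \sqrt{2 \left(- \frac{6}{5}\right)} = v + \sqrt{2} \sqrt{- \frac{12}{5}} = v + \sqrt{2} \frac{2 i \sqrt{15}}{5} = v + \frac{2 i \sqrt{30}}{5}$)
$z = \frac{104 i \sqrt{30}}{5}$ ($z = 52 \left(0 + \frac{2 i \sqrt{30}}{5}\right) = 52 \frac{2 i \sqrt{30}}{5} = \frac{104 i \sqrt{30}}{5} \approx 113.93 i$)
$\frac{z}{200} = \frac{\frac{104}{5} i \sqrt{30}}{200} = \frac{104 i \sqrt{30}}{5} \cdot \frac{1}{200} = \frac{13 i \sqrt{30}}{125}$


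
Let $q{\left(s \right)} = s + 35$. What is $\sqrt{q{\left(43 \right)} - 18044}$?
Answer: $i \sqrt{17966} \approx 134.04 i$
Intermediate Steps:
$q{\left(s \right)} = 35 + s$
$\sqrt{q{\left(43 \right)} - 18044} = \sqrt{\left(35 + 43\right) - 18044} = \sqrt{78 - 18044} = \sqrt{-17966} = i \sqrt{17966}$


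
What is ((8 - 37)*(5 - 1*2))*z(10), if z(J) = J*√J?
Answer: -870*√10 ≈ -2751.2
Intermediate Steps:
z(J) = J^(3/2)
((8 - 37)*(5 - 1*2))*z(10) = ((8 - 37)*(5 - 1*2))*10^(3/2) = (-29*(5 - 2))*(10*√10) = (-29*3)*(10*√10) = -870*√10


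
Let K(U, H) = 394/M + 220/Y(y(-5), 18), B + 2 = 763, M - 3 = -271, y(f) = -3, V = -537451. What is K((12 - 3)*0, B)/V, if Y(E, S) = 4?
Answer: -7173/72018434 ≈ -9.9599e-5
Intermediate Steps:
M = -268 (M = 3 - 271 = -268)
B = 761 (B = -2 + 763 = 761)
K(U, H) = 7173/134 (K(U, H) = 394/(-268) + 220/4 = 394*(-1/268) + 220*(¼) = -197/134 + 55 = 7173/134)
K((12 - 3)*0, B)/V = (7173/134)/(-537451) = (7173/134)*(-1/537451) = -7173/72018434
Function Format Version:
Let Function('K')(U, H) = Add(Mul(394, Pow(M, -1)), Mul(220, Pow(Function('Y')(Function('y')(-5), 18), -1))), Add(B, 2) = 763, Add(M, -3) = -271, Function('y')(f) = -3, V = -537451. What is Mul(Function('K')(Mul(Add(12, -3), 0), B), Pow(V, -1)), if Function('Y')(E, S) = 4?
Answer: Rational(-7173, 72018434) ≈ -9.9599e-5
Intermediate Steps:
M = -268 (M = Add(3, -271) = -268)
B = 761 (B = Add(-2, 763) = 761)
Function('K')(U, H) = Rational(7173, 134) (Function('K')(U, H) = Add(Mul(394, Pow(-268, -1)), Mul(220, Pow(4, -1))) = Add(Mul(394, Rational(-1, 268)), Mul(220, Rational(1, 4))) = Add(Rational(-197, 134), 55) = Rational(7173, 134))
Mul(Function('K')(Mul(Add(12, -3), 0), B), Pow(V, -1)) = Mul(Rational(7173, 134), Pow(-537451, -1)) = Mul(Rational(7173, 134), Rational(-1, 537451)) = Rational(-7173, 72018434)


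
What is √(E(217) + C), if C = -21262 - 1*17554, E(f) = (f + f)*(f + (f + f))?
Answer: √243718 ≈ 493.68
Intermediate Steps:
E(f) = 6*f² (E(f) = (2*f)*(f + 2*f) = (2*f)*(3*f) = 6*f²)
C = -38816 (C = -21262 - 17554 = -38816)
√(E(217) + C) = √(6*217² - 38816) = √(6*47089 - 38816) = √(282534 - 38816) = √243718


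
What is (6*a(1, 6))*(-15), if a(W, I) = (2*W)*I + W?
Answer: -1170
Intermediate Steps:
a(W, I) = W + 2*I*W (a(W, I) = 2*I*W + W = W + 2*I*W)
(6*a(1, 6))*(-15) = (6*(1*(1 + 2*6)))*(-15) = (6*(1*(1 + 12)))*(-15) = (6*(1*13))*(-15) = (6*13)*(-15) = 78*(-15) = -1170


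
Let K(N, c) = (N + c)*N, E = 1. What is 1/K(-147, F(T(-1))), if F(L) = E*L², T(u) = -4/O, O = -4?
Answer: 1/21462 ≈ 4.6594e-5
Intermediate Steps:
T(u) = 1 (T(u) = -4/(-4) = -4*(-¼) = 1)
F(L) = L² (F(L) = 1*L² = L²)
K(N, c) = N*(N + c)
1/K(-147, F(T(-1))) = 1/(-147*(-147 + 1²)) = 1/(-147*(-147 + 1)) = 1/(-147*(-146)) = 1/21462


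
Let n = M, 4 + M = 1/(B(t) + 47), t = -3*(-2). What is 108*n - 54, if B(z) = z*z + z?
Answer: -43146/89 ≈ -484.79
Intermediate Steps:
t = 6
B(z) = z + z² (B(z) = z² + z = z + z²)
M = -355/89 (M = -4 + 1/(6*(1 + 6) + 47) = -4 + 1/(6*7 + 47) = -4 + 1/(42 + 47) = -4 + 1/89 = -355/89 ≈ -3.9888)
n = -355/89 ≈ -3.9888
108*n - 54 = 108*(-355/89) - 54 = -38340/89 - 54 = -43146/89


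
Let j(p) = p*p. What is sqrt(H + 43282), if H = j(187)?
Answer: sqrt(78251) ≈ 279.73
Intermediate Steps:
j(p) = p**2
H = 34969 (H = 187**2 = 34969)
sqrt(H + 43282) = sqrt(34969 + 43282) = sqrt(78251)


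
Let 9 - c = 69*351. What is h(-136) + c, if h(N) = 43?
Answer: -24167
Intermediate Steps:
c = -24210 (c = 9 - 69*351 = 9 - 1*24219 = 9 - 24219 = -24210)
h(-136) + c = 43 - 24210 = -24167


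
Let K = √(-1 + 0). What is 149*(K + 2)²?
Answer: 447 + 596*I ≈ 447.0 + 596.0*I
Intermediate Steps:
K = I (K = √(-1) = I ≈ 1.0*I)
149*(K + 2)² = 149*(I + 2)² = 149*(2 + I)²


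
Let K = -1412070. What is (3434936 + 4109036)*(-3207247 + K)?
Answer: -34847998107124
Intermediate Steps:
(3434936 + 4109036)*(-3207247 + K) = (3434936 + 4109036)*(-3207247 - 1412070) = 7543972*(-4619317) = -34847998107124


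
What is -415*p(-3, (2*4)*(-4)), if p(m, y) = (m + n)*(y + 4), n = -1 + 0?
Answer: -46480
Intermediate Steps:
n = -1
p(m, y) = (-1 + m)*(4 + y) (p(m, y) = (m - 1)*(y + 4) = (-1 + m)*(4 + y))
-415*p(-3, (2*4)*(-4)) = -415*(-4 - 2*4*(-4) + 4*(-3) - 3*2*4*(-4)) = -415*(-4 - 8*(-4) - 12 - 24*(-4)) = -415*(-4 - 1*(-32) - 12 - 3*(-32)) = -415*(-4 + 32 - 12 + 96) = -415*112 = -46480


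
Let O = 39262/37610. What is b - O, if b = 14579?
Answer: 274138464/18805 ≈ 14578.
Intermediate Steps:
O = 19631/18805 (O = 39262*(1/37610) = 19631/18805 ≈ 1.0439)
b - O = 14579 - 1*19631/18805 = 14579 - 19631/18805 = 274138464/18805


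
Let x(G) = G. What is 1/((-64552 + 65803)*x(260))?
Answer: 1/325260 ≈ 3.0745e-6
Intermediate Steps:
1/((-64552 + 65803)*x(260)) = 1/((-64552 + 65803)*260) = (1/260)/1251 = (1/1251)*(1/260) = 1/325260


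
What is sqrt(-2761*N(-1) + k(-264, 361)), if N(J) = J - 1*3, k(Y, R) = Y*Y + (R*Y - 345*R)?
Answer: I*sqrt(139109) ≈ 372.97*I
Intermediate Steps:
k(Y, R) = Y**2 - 345*R + R*Y (k(Y, R) = Y**2 + (-345*R + R*Y) = Y**2 - 345*R + R*Y)
N(J) = -3 + J (N(J) = J - 3 = -3 + J)
sqrt(-2761*N(-1) + k(-264, 361)) = sqrt(-2761*(-3 - 1) + ((-264)**2 - 345*361 + 361*(-264))) = sqrt(-2761*(-4) + (69696 - 124545 - 95304)) = sqrt(11044 - 150153) = sqrt(-139109) = I*sqrt(139109)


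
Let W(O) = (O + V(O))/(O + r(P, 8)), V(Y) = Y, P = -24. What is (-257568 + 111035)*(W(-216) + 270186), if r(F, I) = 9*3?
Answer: -277140500494/7 ≈ -3.9591e+10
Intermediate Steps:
r(F, I) = 27
W(O) = 2*O/(27 + O) (W(O) = (O + O)/(O + 27) = (2*O)/(27 + O) = 2*O/(27 + O))
(-257568 + 111035)*(W(-216) + 270186) = (-257568 + 111035)*(2*(-216)/(27 - 216) + 270186) = -146533*(2*(-216)/(-189) + 270186) = -146533*(2*(-216)*(-1/189) + 270186) = -146533*(16/7 + 270186) = -146533*1891318/7 = -277140500494/7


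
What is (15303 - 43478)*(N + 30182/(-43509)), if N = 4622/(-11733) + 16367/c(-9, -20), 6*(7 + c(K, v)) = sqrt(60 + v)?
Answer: 1648605002100957075/24446851423 + 1383420675*sqrt(10)/431 ≈ 7.7587e+7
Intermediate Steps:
c(K, v) = -7 + sqrt(60 + v)/6
N = -4622/11733 + 16367/(-7 + sqrt(10)/3) (N = 4622/(-11733) + 16367/(-7 + sqrt(60 - 20)/6) = 4622*(-1/11733) + 16367/(-7 + sqrt(40)/6) = -4622/11733 + 16367/(-7 + (2*sqrt(10))/6) = -4622/11733 + 16367/(-7 + sqrt(10)/3) ≈ -2753.0)
(15303 - 43478)*(N + 30182/(-43509)) = (15303 - 43478)*((-12100134775/5056923 - 49101*sqrt(10)/431) + 30182/(-43509)) = -28175*((-12100134775/5056923 - 49101*sqrt(10)/431) + 30182*(-1/43509)) = -28175*((-12100134775/5056923 - 49101*sqrt(10)/431) - 30182/43509) = -28175*(-58513043552829/24446851423 - 49101*sqrt(10)/431) = 1648605002100957075/24446851423 + 1383420675*sqrt(10)/431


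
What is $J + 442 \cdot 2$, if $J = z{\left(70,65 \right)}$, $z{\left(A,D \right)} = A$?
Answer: $954$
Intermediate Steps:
$J = 70$
$J + 442 \cdot 2 = 70 + 442 \cdot 2 = 70 + 884 = 954$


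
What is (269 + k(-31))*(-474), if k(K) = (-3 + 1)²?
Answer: -129402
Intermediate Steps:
k(K) = 4 (k(K) = (-2)² = 4)
(269 + k(-31))*(-474) = (269 + 4)*(-474) = 273*(-474) = -129402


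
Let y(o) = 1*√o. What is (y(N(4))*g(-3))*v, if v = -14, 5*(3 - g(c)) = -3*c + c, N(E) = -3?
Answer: -126*I*√3/5 ≈ -43.648*I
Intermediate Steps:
y(o) = √o
g(c) = 3 + 2*c/5 (g(c) = 3 - (-3*c + c)/5 = 3 - (-2)*c/5 = 3 + 2*c/5)
(y(N(4))*g(-3))*v = (√(-3)*(3 + (⅖)*(-3)))*(-14) = ((I*√3)*(3 - 6/5))*(-14) = ((I*√3)*(9/5))*(-14) = (9*I*√3/5)*(-14) = -126*I*√3/5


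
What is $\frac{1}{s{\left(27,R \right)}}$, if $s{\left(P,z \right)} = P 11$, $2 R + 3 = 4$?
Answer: $\frac{1}{297} \approx 0.003367$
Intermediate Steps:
$R = \frac{1}{2}$ ($R = - \frac{3}{2} + \frac{1}{2} \cdot 4 = - \frac{3}{2} + 2 = \frac{1}{2} \approx 0.5$)
$s{\left(P,z \right)} = 11 P$
$\frac{1}{s{\left(27,R \right)}} = \frac{1}{11 \cdot 27} = \frac{1}{297}$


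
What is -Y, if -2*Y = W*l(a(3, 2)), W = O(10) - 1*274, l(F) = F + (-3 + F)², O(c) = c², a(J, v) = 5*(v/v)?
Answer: -783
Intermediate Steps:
a(J, v) = 5 (a(J, v) = 5*1 = 5)
W = -174 (W = 10² - 1*274 = 100 - 274 = -174)
Y = 783 (Y = -(-87)*(5 + (-3 + 5)²) = -(-87)*(5 + 2²) = -(-87)*(5 + 4) = -(-87)*9 = -½*(-1566) = 783)
-Y = -1*783 = -783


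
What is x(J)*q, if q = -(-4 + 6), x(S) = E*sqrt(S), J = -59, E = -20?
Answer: 40*I*sqrt(59) ≈ 307.25*I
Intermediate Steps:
x(S) = -20*sqrt(S)
q = -2 (q = -1*2 = -2)
x(J)*q = -20*I*sqrt(59)*(-2) = 40*I*sqrt(59)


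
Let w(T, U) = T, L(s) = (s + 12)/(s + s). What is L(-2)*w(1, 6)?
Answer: -5/2 ≈ -2.5000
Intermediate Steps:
L(s) = (12 + s)/(2*s) (L(s) = (12 + s)/((2*s)) = (12 + s)*(1/(2*s)) = (12 + s)/(2*s))
L(-2)*w(1, 6) = ((½)*(12 - 2)/(-2))*1 = ((½)*(-½)*10)*1 = -5/2*1 = -5/2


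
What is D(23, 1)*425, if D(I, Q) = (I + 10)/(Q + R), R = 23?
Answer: 4675/8 ≈ 584.38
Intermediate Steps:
D(I, Q) = (10 + I)/(23 + Q) (D(I, Q) = (I + 10)/(Q + 23) = (10 + I)/(23 + Q))
D(23, 1)*425 = ((10 + 23)/(23 + 1))*425 = (33/24)*425 = ((1/24)*33)*425 = (11/8)*425 = 4675/8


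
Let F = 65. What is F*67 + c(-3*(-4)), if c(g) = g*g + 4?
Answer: 4503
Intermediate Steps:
c(g) = 4 + g² (c(g) = g² + 4 = 4 + g²)
F*67 + c(-3*(-4)) = 65*67 + (4 + (-3*(-4))²) = 4355 + (4 + 12²) = 4355 + (4 + 144) = 4355 + 148 = 4503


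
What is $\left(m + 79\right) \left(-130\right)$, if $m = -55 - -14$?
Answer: $-4940$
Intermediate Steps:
$m = -41$ ($m = -55 + 14 = -41$)
$\left(m + 79\right) \left(-130\right) = \left(-41 + 79\right) \left(-130\right) = 38 \left(-130\right) = -4940$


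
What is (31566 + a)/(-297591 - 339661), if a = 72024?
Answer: -51795/318626 ≈ -0.16256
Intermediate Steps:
(31566 + a)/(-297591 - 339661) = (31566 + 72024)/(-297591 - 339661) = 103590/(-637252) = 103590*(-1/637252) = -51795/318626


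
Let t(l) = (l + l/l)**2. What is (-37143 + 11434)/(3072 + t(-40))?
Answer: -25709/4593 ≈ -5.5974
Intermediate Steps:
t(l) = (1 + l)**2 (t(l) = (l + 1)**2 = (1 + l)**2)
(-37143 + 11434)/(3072 + t(-40)) = (-37143 + 11434)/(3072 + (1 - 40)**2) = -25709/(3072 + (-39)**2) = -25709/(3072 + 1521) = -25709/4593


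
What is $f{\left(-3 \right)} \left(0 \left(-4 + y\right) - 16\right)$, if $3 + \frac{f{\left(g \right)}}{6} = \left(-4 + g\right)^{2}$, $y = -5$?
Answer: $-4416$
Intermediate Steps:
$f{\left(g \right)} = -18 + 6 \left(-4 + g\right)^{2}$
$f{\left(-3 \right)} \left(0 \left(-4 + y\right) - 16\right) = \left(-18 + 6 \left(-4 - 3\right)^{2}\right) \left(0 \left(-4 - 5\right) - 16\right) = \left(-18 + 6 \left(-7\right)^{2}\right) \left(0 \left(-9\right) - 16\right) = \left(-18 + 6 \cdot 49\right) \left(0 - 16\right) = \left(-18 + 294\right) \left(-16\right) = 276 \left(-16\right) = -4416$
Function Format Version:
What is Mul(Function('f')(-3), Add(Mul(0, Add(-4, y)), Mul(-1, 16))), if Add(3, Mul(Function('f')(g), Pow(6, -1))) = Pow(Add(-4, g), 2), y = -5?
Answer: -4416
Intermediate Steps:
Function('f')(g) = Add(-18, Mul(6, Pow(Add(-4, g), 2)))
Mul(Function('f')(-3), Add(Mul(0, Add(-4, y)), Mul(-1, 16))) = Mul(Add(-18, Mul(6, Pow(Add(-4, -3), 2))), Add(Mul(0, Add(-4, -5)), Mul(-1, 16))) = Mul(Add(-18, Mul(6, Pow(-7, 2))), Add(Mul(0, -9), -16)) = Mul(Add(-18, Mul(6, 49)), Add(0, -16)) = Mul(Add(-18, 294), -16) = Mul(276, -16) = -4416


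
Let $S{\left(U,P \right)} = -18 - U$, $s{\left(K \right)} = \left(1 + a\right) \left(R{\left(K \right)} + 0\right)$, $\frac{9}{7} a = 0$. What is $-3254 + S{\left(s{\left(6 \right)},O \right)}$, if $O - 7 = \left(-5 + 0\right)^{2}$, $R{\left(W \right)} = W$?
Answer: $-3278$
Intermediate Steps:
$a = 0$ ($a = \frac{7}{9} \cdot 0 = 0$)
$O = 32$ ($O = 7 + \left(-5 + 0\right)^{2} = 7 + \left(-5\right)^{2} = 7 + 25 = 32$)
$s{\left(K \right)} = K$ ($s{\left(K \right)} = \left(1 + 0\right) \left(K + 0\right) = 1 K = K$)
$-3254 + S{\left(s{\left(6 \right)},O \right)} = -3254 - 24 = -3278$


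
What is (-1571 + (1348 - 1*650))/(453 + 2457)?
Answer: -3/10 ≈ -0.30000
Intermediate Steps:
(-1571 + (1348 - 1*650))/(453 + 2457) = (-1571 + (1348 - 650))/2910 = (-1571 + 698)*(1/2910) = -873*1/2910 = -3/10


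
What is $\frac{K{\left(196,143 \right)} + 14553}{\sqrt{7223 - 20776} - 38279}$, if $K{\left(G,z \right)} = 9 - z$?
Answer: $- \frac{551944901}{1465295394} - \frac{14419 i \sqrt{13553}}{1465295394} \approx -0.37668 - 0.0011456 i$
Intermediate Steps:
$\frac{K{\left(196,143 \right)} + 14553}{\sqrt{7223 - 20776} - 38279} = \frac{\left(9 - 143\right) + 14553}{\sqrt{7223 - 20776} - 38279} = \frac{\left(9 - 143\right) + 14553}{\sqrt{-13553} - 38279} = \frac{-134 + 14553}{i \sqrt{13553} - 38279} = \frac{14419}{-38279 + i \sqrt{13553}}$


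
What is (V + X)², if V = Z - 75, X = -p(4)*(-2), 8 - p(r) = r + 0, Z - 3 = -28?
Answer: 8464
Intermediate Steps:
Z = -25 (Z = 3 - 28 = -25)
p(r) = 8 - r (p(r) = 8 - (r + 0) = 8 - r)
X = 8 (X = -(8 - 1*4)*(-2) = -(8 - 4)*(-2) = -1*4*(-2) = -4*(-2) = 8)
V = -100 (V = -25 - 75 = -100)
(V + X)² = (-100 + 8)² = (-92)² = 8464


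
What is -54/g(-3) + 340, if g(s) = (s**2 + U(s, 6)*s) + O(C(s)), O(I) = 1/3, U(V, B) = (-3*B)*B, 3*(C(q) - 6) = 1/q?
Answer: 169919/500 ≈ 339.84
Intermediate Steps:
C(q) = 6 + 1/(3*q)
U(V, B) = -3*B**2
O(I) = 1/3
g(s) = 1/3 + s**2 - 108*s (g(s) = (s**2 + (-3*6**2)*s) + 1/3 = (s**2 + (-3*36)*s) + 1/3 = (s**2 - 108*s) + 1/3 = 1/3 + s**2 - 108*s)
-54/g(-3) + 340 = -54/(1/3 + (-3)**2 - 108*(-3)) + 340 = -54/(1/3 + 9 + 324) + 340 = -54/1000/3 + 340 = -54*3/1000 + 340 = -81/500 + 340 = 169919/500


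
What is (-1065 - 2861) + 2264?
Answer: -1662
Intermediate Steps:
(-1065 - 2861) + 2264 = -3926 + 2264 = -1662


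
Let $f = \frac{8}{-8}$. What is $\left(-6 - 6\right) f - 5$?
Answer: $7$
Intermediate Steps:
$f = -1$ ($f = 8 \left(- \frac{1}{8}\right) = -1$)
$\left(-6 - 6\right) f - 5 = \left(-6 - 6\right) \left(-1\right) - 5 = \left(-12\right) \left(-1\right) - 5 = 12 - 5 = 7$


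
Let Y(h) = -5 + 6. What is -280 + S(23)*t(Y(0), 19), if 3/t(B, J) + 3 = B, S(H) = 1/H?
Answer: -12883/46 ≈ -280.07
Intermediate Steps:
Y(h) = 1
t(B, J) = 3/(-3 + B)
-280 + S(23)*t(Y(0), 19) = -280 + (3/(-3 + 1))/23 = -280 + (3/(-2))/23 = -280 + (3*(-1/2))/23 = -280 + (1/23)*(-3/2) = -280 - 3/46 = -12883/46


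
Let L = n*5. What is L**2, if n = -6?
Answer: 900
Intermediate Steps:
L = -30 (L = -6*5 = -30)
L**2 = (-30)**2 = 900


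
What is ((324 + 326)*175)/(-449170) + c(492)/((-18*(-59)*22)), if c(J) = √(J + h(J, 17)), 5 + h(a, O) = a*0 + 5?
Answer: -11375/44917 + √123/11682 ≈ -0.25230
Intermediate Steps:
h(a, O) = 0 (h(a, O) = -5 + (a*0 + 5) = -5 + (0 + 5) = -5 + 5 = 0)
c(J) = √J (c(J) = √(J + 0) = √J)
((324 + 326)*175)/(-449170) + c(492)/((-18*(-59)*22)) = ((324 + 326)*175)/(-449170) + √492/((-18*(-59)*22)) = (650*175)*(-1/449170) + (2*√123)/((1062*22)) = 113750*(-1/449170) + (2*√123)/23364 = -11375/44917 + (2*√123)*(1/23364) = -11375/44917 + √123/11682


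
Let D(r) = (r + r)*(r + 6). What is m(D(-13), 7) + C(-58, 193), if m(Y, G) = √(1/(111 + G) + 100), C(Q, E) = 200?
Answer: 200 + √1392518/118 ≈ 210.00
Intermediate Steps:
D(r) = 2*r*(6 + r) (D(r) = (2*r)*(6 + r) = 2*r*(6 + r))
m(Y, G) = √(100 + 1/(111 + G))
m(D(-13), 7) + C(-58, 193) = √((11101 + 100*7)/(111 + 7)) + 200 = √((11101 + 700)/118) + 200 = √((1/118)*11801) + 200 = √(11801/118) + 200 = √1392518/118 + 200 = 200 + √1392518/118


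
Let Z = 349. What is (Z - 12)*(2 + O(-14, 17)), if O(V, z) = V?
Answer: -4044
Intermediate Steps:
(Z - 12)*(2 + O(-14, 17)) = (349 - 12)*(2 - 14) = 337*(-12) = -4044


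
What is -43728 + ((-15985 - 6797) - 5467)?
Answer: -71977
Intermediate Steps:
-43728 + ((-15985 - 6797) - 5467) = -43728 + (-22782 - 5467) = -43728 - 28249 = -71977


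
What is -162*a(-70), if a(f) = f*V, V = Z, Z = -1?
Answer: -11340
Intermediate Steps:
V = -1
a(f) = -f (a(f) = f*(-1) = -f)
-162*a(-70) = -(-162)*(-70) = -162*70 = -11340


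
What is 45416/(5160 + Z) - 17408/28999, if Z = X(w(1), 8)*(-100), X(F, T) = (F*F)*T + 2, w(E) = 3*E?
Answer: -24214509/1159960 ≈ -20.875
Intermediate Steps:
X(F, T) = 2 + T*F**2 (X(F, T) = F**2*T + 2 = T*F**2 + 2 = 2 + T*F**2)
Z = -7400 (Z = (2 + 8*(3*1)**2)*(-100) = (2 + 8*3**2)*(-100) = (2 + 8*9)*(-100) = (2 + 72)*(-100) = 74*(-100) = -7400)
45416/(5160 + Z) - 17408/28999 = 45416/(5160 - 7400) - 17408/28999 = 45416/(-2240) - 17408*1/28999 = 45416*(-1/2240) - 17408/28999 = -811/40 - 17408/28999 = -24214509/1159960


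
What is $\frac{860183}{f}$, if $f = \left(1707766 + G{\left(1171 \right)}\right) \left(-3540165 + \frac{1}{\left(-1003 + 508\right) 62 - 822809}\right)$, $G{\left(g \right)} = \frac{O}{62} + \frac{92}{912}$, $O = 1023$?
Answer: $- \frac{41847423828069}{294126368575120770122} \approx -1.4228 \cdot 10^{-7}$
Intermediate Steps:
$G{\left(g \right)} = \frac{3785}{228}$ ($G{\left(g \right)} = \frac{1023}{62} + \frac{92}{912} = 1023 \cdot \frac{1}{62} + 92 \cdot \frac{1}{912} = \frac{33}{2} + \frac{23}{228} = \frac{3785}{228}$)
$f = - \frac{294126368575120770122}{48649443}$ ($f = \left(1707766 + \frac{3785}{228}\right) \left(-3540165 + \frac{1}{\left(-1003 + 508\right) 62 - 822809}\right) = \frac{389374433 \left(-3540165 + \frac{1}{\left(-495\right) 62 - 822809}\right)}{228} = \frac{389374433 \left(-3540165 + \frac{1}{-30690 - 822809}\right)}{228} = \frac{389374433 \left(-3540165 + \frac{1}{-853499}\right)}{228} = \frac{389374433 \left(-3540165 - \frac{1}{853499}\right)}{228} = \frac{389374433}{228} \left(- \frac{3021527287336}{853499}\right) = - \frac{294126368575120770122}{48649443} \approx -6.0458 \cdot 10^{12}$)
$\frac{860183}{f} = \frac{860183}{- \frac{294126368575120770122}{48649443}} = 860183 \left(- \frac{48649443}{294126368575120770122}\right) = - \frac{41847423828069}{294126368575120770122}$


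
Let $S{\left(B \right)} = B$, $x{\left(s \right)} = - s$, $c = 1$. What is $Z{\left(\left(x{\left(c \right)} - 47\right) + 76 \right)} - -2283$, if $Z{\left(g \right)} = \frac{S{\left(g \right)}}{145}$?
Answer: $\frac{331063}{145} \approx 2283.2$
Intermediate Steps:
$Z{\left(g \right)} = \frac{g}{145}$
$Z{\left(\left(x{\left(c \right)} - 47\right) + 76 \right)} - -2283 = \frac{\left(\left(-1\right) 1 - 47\right) + 76}{145} - -2283 = \frac{\left(-1 - 47\right) + 76}{145} + 2283 = \frac{-48 + 76}{145} + 2283 = \frac{1}{145} \cdot 28 + 2283 = \frac{28}{145} + 2283 = \frac{331063}{145}$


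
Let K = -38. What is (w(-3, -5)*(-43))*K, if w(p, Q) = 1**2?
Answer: 1634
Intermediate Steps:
w(p, Q) = 1
(w(-3, -5)*(-43))*K = (1*(-43))*(-38) = -43*(-38) = 1634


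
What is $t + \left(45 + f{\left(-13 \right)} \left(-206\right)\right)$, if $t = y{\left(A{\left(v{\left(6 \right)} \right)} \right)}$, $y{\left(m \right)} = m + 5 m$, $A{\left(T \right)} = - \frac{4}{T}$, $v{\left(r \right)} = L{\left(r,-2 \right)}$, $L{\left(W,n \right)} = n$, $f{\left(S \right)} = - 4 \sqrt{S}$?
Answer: $57 + 824 i \sqrt{13} \approx 57.0 + 2971.0 i$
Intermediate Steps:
$v{\left(r \right)} = -2$
$y{\left(m \right)} = 6 m$
$t = 12$ ($t = 6 \left(- \frac{4}{-2}\right) = 6 \left(\left(-4\right) \left(- \frac{1}{2}\right)\right) = 6 \cdot 2 = 12$)
$t + \left(45 + f{\left(-13 \right)} \left(-206\right)\right) = 12 + \left(45 + - 4 \sqrt{-13} \left(-206\right)\right) = 12 + \left(45 + - 4 i \sqrt{13} \left(-206\right)\right) = 12 + \left(45 + 824 i \sqrt{13}\right) = 57 + 824 i \sqrt{13}$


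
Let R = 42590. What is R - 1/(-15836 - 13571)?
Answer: 1252444131/29407 ≈ 42590.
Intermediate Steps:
R - 1/(-15836 - 13571) = 42590 - 1/(-15836 - 13571) = 42590 - 1/(-29407) = 42590 - 1*(-1/29407) = 42590 + 1/29407 = 1252444131/29407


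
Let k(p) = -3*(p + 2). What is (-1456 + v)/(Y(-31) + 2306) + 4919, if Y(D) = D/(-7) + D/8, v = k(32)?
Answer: 635285225/129167 ≈ 4918.3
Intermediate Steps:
k(p) = -6 - 3*p (k(p) = -3*(2 + p) = -6 - 3*p)
v = -102 (v = -6 - 3*32 = -6 - 96 = -102)
Y(D) = -D/56 (Y(D) = D*(-⅐) + D*(⅛) = -D/7 + D/8 = -D/56)
(-1456 + v)/(Y(-31) + 2306) + 4919 = (-1456 - 102)/(-1/56*(-31) + 2306) + 4919 = -1558/(31/56 + 2306) + 4919 = -1558/129167/56 + 4919 = -1558*56/129167 + 4919 = -87248/129167 + 4919 = 635285225/129167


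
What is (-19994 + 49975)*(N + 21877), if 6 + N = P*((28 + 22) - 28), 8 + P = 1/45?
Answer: 29270360357/45 ≈ 6.5045e+8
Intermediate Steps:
P = -359/45 (P = -8 + 1/45 = -359/45 ≈ -7.9778)
N = -8168/45 (N = -6 - 359*((28 + 22) - 28)/45 = -6 - 359*(50 - 28)/45 = -6 - 359/45*22 = -6 - 7898/45 = -8168/45 ≈ -181.51)
(-19994 + 49975)*(N + 21877) = (-19994 + 49975)*(-8168/45 + 21877) = 29981*(976297/45) = 29270360357/45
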